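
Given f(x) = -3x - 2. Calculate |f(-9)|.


25


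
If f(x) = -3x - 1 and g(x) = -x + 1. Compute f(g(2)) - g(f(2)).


f(g(2)) = 2
g(f(2)) = 8
Difference = -6

-6


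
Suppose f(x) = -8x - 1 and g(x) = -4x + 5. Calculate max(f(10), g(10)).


f(10) = -81
g(10) = -35
max = -35

-35


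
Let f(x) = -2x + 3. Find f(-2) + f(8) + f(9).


f(-2) = 7
f(8) = -13
f(9) = -15
Sum = -21

-21


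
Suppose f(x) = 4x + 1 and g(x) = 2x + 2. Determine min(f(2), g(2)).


f(2) = 9
g(2) = 6
min = 6

6


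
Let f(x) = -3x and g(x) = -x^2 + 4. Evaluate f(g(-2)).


g(-2) = 0
f(0) = 0

0


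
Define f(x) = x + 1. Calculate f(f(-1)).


1


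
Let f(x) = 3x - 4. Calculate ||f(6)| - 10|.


f(6) = 14
|14| = 14
|14 - 10| = 4

4


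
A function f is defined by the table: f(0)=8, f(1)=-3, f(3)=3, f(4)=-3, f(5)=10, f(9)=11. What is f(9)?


11


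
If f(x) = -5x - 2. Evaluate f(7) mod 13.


f(7) = -37
-37 mod 13 = 2

2


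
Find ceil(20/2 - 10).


0


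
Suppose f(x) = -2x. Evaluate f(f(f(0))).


f(0) = 0
f(0) = 0
f(0) = 0

0


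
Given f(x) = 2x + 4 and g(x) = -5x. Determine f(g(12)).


-116


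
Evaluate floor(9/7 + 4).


9/7 = 1.2857
1.2857 + 4 = 5.2857
floor(5.2857) = 5

5


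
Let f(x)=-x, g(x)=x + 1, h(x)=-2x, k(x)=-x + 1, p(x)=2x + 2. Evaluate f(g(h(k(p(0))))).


p(0) = 2
k(2) = -1
h(-1) = 2
g(2) = 3
f(3) = -3

-3


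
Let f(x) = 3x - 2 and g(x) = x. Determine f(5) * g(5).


f(5) = 13
g(5) = 5
Product = 65

65


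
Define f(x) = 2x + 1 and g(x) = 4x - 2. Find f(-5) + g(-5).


f(-5) = -9
g(-5) = -22
Sum = -31

-31


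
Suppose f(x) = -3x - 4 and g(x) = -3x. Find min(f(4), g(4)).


f(4) = -16
g(4) = -12
min = -16

-16


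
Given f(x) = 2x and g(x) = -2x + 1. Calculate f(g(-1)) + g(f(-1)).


11


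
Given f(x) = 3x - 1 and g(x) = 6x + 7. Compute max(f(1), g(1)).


f(1) = 2
g(1) = 13
max = 13

13


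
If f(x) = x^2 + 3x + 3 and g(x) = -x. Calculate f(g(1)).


g(1) = -1
f(-1) = 1*(-1)^2 + 3*(-1) + 3 = 1

1


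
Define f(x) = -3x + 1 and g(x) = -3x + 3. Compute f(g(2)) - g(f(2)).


f(g(2)) = 10
g(f(2)) = 18
Difference = -8

-8


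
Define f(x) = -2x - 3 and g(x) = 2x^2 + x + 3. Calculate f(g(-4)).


-65


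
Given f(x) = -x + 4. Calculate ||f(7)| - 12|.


f(7) = -3
|-3| = 3
|3 - 12| = 9

9


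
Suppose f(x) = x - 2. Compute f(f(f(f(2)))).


f(2) = 0
f(0) = -2
f(-2) = -4
f(-4) = -6

-6


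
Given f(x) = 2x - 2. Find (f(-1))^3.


f(-1) = -4
(-4)^3 = -64

-64


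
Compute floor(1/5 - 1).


1/5 = 0.2
0.2 - 1 = -0.8
floor(-0.8) = -1

-1


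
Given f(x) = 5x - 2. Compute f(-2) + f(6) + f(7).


f(-2) = -12
f(6) = 28
f(7) = 33
Sum = 49

49


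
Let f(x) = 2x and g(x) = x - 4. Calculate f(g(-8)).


g(-8) = -12
f(-12) = -24

-24


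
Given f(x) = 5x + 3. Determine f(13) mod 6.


f(13) = 68
68 mod 6 = 2

2


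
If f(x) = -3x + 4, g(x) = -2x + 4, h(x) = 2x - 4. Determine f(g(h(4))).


16


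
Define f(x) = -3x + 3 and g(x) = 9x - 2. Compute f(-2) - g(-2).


f(-2) = 9
g(-2) = -20
Difference = 29

29


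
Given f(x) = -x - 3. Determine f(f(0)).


f(0) = -3
f(-3) = 0

0


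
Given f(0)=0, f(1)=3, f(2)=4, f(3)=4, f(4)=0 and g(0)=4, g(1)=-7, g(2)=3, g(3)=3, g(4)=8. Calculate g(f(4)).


4


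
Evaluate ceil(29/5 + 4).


10


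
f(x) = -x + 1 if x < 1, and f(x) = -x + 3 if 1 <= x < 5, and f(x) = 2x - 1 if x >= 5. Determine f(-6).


-6 satisfies x < 1
f(-6) = 7

7


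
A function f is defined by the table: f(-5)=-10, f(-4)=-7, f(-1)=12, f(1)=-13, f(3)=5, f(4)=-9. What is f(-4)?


Reading from the table at x = -4

-7


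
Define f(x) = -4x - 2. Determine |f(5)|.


f(5) = -22
|-22| = 22

22


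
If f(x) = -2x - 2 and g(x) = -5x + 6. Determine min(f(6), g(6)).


f(6) = -14
g(6) = -24
min = -24

-24


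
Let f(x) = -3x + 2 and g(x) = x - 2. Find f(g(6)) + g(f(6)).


f(g(6)) = -10
g(f(6)) = -18
Sum = -28

-28


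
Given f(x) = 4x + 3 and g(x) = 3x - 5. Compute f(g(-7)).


-101


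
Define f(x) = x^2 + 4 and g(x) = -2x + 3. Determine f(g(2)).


g(2) = -1
f(-1) = 1*(-1)^2 + 4 = 5

5


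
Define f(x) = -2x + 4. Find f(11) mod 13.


f(11) = -18
-18 mod 13 = 8

8


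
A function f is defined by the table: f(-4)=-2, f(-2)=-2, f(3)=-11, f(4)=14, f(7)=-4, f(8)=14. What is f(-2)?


Reading from the table at x = -2

-2


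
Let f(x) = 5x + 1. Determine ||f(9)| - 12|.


f(9) = 46
|46| = 46
|46 - 12| = 34

34


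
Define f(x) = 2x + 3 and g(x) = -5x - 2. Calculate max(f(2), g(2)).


f(2) = 7
g(2) = -12
max = 7

7


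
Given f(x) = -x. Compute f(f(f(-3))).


f(-3) = 3
f(3) = -3
f(-3) = 3

3


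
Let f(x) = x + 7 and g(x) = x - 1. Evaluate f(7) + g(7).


f(7) = 14
g(7) = 6
Sum = 20

20


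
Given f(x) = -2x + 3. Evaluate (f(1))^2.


1


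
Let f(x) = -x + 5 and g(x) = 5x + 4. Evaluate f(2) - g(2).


f(2) = 3
g(2) = 14
Difference = -11

-11


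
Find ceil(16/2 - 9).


-1


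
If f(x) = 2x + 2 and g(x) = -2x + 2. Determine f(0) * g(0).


f(0) = 2
g(0) = 2
Product = 4

4


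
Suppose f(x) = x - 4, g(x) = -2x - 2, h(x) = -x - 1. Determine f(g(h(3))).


h(3) = -4
g(-4) = 6
f(6) = 2

2


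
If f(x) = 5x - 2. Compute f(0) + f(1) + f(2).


f(0) = -2
f(1) = 3
f(2) = 8
Sum = 9

9


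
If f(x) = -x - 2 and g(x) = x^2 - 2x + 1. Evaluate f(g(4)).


-11


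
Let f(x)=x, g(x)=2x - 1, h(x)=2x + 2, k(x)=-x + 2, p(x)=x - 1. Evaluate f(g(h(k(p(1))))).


p(1) = 0
k(0) = 2
h(2) = 6
g(6) = 11
f(11) = 11

11


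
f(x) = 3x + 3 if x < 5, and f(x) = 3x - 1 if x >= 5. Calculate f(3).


12


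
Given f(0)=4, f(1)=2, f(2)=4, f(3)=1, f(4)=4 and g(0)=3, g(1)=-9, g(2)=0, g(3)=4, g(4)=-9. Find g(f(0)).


f(0) = 4
g(4) = -9

-9


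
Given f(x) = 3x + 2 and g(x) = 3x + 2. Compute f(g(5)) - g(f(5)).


f(g(5)) = 53
g(f(5)) = 53
Difference = 0

0


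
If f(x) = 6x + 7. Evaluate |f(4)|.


f(4) = 31
|31| = 31

31


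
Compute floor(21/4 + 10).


21/4 = 5.25
5.25 + 10 = 15.25
floor(15.25) = 15

15


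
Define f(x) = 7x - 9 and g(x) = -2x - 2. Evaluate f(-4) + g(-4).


f(-4) = -37
g(-4) = 6
Sum = -31

-31


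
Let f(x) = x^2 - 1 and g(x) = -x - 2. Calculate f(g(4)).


g(4) = -6
f(-6) = 1*(-6)^2 - 1 = 35

35


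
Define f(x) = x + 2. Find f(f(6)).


f(6) = 8
f(8) = 10

10


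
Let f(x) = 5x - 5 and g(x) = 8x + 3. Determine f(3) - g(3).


-17


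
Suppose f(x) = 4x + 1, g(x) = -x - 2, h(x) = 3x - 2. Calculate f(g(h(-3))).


h(-3) = -11
g(-11) = 9
f(9) = 37

37


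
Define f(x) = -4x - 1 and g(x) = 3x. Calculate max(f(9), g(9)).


27


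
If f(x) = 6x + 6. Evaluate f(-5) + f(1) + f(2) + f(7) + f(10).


f(-5) = -24
f(1) = 12
f(2) = 18
f(7) = 48
f(10) = 66
Sum = 120

120


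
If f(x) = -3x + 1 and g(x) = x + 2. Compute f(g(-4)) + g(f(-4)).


f(g(-4)) = 7
g(f(-4)) = 15
Sum = 22

22


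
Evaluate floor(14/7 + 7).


14/7 = 2
2 + 7 = 9
floor(9) = 9

9


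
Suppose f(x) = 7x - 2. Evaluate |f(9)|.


f(9) = 61
|61| = 61

61


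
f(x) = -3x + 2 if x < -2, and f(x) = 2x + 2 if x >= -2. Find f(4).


4 satisfies x >= -2
f(4) = 10

10


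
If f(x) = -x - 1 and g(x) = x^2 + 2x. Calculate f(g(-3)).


g(-3) = 3
f(3) = -4

-4


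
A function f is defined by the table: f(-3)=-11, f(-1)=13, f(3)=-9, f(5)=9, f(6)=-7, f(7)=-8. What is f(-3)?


Reading from the table at x = -3

-11


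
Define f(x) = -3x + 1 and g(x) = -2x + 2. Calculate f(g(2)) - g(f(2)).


f(g(2)) = 7
g(f(2)) = 12
Difference = -5

-5


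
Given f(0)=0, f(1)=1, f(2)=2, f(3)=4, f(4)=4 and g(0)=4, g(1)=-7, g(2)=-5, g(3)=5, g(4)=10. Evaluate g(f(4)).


10


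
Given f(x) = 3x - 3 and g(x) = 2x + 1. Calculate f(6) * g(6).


195


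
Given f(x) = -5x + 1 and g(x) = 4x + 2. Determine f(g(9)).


g(9) = 38
f(38) = -189

-189


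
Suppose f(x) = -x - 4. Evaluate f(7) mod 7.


f(7) = -11
-11 mod 7 = 3

3


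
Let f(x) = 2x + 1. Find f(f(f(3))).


f(3) = 7
f(7) = 15
f(15) = 31

31


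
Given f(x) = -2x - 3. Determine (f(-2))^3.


1


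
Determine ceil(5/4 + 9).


5/4 = 1.25
1.25 + 9 = 10.25
ceil(10.25) = 11

11


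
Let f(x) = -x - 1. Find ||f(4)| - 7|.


f(4) = -5
|-5| = 5
|5 - 7| = 2

2


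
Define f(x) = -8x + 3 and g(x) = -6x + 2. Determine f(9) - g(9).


f(9) = -69
g(9) = -52
Difference = -17

-17


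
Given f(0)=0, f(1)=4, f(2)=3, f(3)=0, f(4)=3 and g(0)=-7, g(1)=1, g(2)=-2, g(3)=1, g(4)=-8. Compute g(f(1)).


f(1) = 4
g(4) = -8

-8


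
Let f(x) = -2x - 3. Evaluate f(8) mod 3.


2


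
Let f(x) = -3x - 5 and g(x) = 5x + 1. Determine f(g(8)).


g(8) = 41
f(41) = -128

-128


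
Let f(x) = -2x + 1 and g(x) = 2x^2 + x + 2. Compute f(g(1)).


g(1) = 5
f(5) = -9

-9


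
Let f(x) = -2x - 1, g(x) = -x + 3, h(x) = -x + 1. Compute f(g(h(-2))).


-1


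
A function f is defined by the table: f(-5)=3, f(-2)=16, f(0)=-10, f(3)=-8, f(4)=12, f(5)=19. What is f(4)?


12


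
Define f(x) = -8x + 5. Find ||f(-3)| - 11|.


f(-3) = 29
|29| = 29
|29 - 11| = 18

18


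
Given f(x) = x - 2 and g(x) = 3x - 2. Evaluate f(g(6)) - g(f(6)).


f(g(6)) = 14
g(f(6)) = 10
Difference = 4

4


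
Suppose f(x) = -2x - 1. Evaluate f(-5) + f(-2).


f(-5) = 9
f(-2) = 3
Sum = 12

12


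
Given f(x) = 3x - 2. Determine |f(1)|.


f(1) = 1
|1| = 1

1


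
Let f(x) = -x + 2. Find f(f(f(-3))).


f(-3) = 5
f(5) = -3
f(-3) = 5

5


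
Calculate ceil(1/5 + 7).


8


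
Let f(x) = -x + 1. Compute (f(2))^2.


f(2) = -1
(-1)^2 = 1

1


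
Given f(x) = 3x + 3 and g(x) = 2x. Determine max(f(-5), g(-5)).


f(-5) = -12
g(-5) = -10
max = -10

-10


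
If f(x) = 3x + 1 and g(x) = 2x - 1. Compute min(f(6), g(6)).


f(6) = 19
g(6) = 11
min = 11

11


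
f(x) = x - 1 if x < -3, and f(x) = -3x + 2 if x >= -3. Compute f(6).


6 satisfies x >= -3
f(6) = -16

-16


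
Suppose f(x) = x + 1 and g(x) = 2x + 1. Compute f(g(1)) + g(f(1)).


9


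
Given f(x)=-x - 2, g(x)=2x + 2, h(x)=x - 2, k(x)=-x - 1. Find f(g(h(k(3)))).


8


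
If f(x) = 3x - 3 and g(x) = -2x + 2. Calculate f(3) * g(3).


-24


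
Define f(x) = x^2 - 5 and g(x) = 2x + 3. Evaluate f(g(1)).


g(1) = 5
f(5) = 1*(5)^2 - 5 = 20

20


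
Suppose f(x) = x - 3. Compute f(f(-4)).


-10


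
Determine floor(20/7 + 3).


20/7 = 2.8571
2.8571 + 3 = 5.8571
floor(5.8571) = 5

5


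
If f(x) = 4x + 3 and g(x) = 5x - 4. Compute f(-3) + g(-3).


-28


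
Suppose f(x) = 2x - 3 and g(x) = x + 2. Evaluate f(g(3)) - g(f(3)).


f(g(3)) = 7
g(f(3)) = 5
Difference = 2

2


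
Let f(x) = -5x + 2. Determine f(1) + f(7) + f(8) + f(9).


f(1) = -3
f(7) = -33
f(8) = -38
f(9) = -43
Sum = -117

-117


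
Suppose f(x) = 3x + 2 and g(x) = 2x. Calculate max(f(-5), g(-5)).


f(-5) = -13
g(-5) = -10
max = -10

-10


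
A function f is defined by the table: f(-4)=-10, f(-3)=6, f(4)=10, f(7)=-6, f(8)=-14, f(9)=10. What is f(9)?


Reading from the table at x = 9

10


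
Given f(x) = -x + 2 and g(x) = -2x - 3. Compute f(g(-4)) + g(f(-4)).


-18


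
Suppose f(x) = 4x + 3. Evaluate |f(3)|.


f(3) = 15
|15| = 15

15


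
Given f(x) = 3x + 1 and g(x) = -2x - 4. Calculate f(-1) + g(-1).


-4


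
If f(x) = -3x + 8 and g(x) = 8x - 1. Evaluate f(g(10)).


g(10) = 79
f(79) = -229

-229


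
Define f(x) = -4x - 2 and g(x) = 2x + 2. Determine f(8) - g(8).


f(8) = -34
g(8) = 18
Difference = -52

-52


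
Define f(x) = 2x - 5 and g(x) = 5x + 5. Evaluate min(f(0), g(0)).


f(0) = -5
g(0) = 5
min = -5

-5


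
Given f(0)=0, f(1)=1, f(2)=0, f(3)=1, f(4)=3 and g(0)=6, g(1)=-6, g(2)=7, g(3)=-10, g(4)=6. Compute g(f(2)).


f(2) = 0
g(0) = 6

6


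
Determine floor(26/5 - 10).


-5


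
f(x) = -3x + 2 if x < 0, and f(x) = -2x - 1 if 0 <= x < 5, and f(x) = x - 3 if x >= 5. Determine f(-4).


14


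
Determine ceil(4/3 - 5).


-3


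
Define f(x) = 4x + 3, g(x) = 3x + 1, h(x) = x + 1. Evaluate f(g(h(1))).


h(1) = 2
g(2) = 7
f(7) = 31

31


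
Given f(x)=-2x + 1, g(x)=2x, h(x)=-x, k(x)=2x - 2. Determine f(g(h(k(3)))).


k(3) = 4
h(4) = -4
g(-4) = -8
f(-8) = 17

17


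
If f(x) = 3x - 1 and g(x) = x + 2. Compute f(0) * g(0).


f(0) = -1
g(0) = 2
Product = -2

-2


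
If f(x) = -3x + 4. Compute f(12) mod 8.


0


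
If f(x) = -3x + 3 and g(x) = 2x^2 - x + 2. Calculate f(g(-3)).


g(-3) = 23
f(23) = -66

-66


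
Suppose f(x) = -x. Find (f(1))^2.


1


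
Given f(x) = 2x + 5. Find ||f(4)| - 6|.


f(4) = 13
|13| = 13
|13 - 6| = 7

7


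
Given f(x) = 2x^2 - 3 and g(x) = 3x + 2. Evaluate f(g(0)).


g(0) = 2
f(2) = 2*(2)^2 - 3 = 5

5


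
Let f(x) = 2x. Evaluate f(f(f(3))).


f(3) = 6
f(6) = 12
f(12) = 24

24


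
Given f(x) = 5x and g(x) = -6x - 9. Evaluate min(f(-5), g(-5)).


f(-5) = -25
g(-5) = 21
min = -25

-25


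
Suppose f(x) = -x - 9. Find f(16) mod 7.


f(16) = -25
-25 mod 7 = 3

3


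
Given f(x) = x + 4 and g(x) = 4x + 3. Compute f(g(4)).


g(4) = 19
f(19) = 23

23


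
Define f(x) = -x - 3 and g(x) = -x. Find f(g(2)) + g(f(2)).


f(g(2)) = -1
g(f(2)) = 5
Sum = 4

4


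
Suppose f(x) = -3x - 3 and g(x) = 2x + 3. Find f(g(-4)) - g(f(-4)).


-9


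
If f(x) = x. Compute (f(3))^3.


f(3) = 3
(3)^3 = 27

27


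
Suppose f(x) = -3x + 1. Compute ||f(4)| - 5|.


6


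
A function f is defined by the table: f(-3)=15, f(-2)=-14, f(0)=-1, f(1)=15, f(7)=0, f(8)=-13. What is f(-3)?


Reading from the table at x = -3

15


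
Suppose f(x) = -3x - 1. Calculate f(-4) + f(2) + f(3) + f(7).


f(-4) = 11
f(2) = -7
f(3) = -10
f(7) = -22
Sum = -28

-28


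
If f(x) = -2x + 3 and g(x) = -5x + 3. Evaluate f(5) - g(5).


f(5) = -7
g(5) = -22
Difference = 15

15


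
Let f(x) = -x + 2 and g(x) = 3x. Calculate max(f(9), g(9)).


f(9) = -7
g(9) = 27
max = 27

27


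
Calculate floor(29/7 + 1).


5


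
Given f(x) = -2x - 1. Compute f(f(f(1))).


-11


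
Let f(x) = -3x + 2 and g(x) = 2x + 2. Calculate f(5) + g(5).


-1


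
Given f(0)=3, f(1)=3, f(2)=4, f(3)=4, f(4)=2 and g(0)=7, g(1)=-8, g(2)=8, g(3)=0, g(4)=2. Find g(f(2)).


2


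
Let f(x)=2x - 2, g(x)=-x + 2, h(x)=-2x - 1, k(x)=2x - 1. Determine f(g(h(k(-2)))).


-16


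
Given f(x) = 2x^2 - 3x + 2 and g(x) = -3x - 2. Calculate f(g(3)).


g(3) = -11
f(-11) = 2*(-11)^2 - 3*(-11) + 2 = 277

277


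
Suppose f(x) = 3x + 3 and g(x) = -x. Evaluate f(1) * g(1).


f(1) = 6
g(1) = -1
Product = -6

-6


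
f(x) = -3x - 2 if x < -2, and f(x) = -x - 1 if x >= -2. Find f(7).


7 satisfies x >= -2
f(7) = -8

-8


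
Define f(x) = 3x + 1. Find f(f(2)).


f(2) = 7
f(7) = 22

22


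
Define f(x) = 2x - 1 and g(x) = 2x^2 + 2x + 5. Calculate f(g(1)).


g(1) = 9
f(9) = 17

17


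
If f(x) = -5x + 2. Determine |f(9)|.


f(9) = -43
|-43| = 43

43


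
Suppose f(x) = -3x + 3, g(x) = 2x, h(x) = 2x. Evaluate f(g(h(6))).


-69


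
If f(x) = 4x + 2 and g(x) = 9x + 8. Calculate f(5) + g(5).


75


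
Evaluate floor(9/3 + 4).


7


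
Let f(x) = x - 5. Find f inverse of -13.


Solve x - 5 = -13
x = (-13 + 5) / 1 = -8

-8


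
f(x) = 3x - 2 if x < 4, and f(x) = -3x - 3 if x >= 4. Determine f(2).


2 satisfies x < 4
f(2) = 4

4


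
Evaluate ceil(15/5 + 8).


15/5 = 3
3 + 8 = 11
ceil(11) = 11

11


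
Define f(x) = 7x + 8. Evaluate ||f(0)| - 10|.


f(0) = 8
|8| = 8
|8 - 10| = 2

2


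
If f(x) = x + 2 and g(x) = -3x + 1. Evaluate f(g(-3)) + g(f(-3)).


16


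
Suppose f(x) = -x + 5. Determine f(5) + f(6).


f(5) = 0
f(6) = -1
Sum = -1

-1


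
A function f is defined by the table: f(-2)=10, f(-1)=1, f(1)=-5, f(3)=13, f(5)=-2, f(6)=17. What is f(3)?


Reading from the table at x = 3

13


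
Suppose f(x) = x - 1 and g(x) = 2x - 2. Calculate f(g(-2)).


g(-2) = -6
f(-6) = -7

-7


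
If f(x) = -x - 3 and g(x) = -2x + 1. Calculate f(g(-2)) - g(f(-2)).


f(g(-2)) = -8
g(f(-2)) = 3
Difference = -11

-11


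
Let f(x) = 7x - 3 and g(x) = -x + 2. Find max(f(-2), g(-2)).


f(-2) = -17
g(-2) = 4
max = 4

4


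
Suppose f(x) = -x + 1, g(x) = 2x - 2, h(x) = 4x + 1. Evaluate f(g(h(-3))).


25


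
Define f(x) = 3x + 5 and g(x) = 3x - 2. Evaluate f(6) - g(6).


f(6) = 23
g(6) = 16
Difference = 7

7


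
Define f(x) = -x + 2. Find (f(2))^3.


f(2) = 0
(0)^3 = 0

0


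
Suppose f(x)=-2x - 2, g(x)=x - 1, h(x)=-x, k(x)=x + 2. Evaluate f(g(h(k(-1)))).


k(-1) = 1
h(1) = -1
g(-1) = -2
f(-2) = 2

2


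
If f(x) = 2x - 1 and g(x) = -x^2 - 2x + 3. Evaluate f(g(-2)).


g(-2) = 3
f(3) = 5

5


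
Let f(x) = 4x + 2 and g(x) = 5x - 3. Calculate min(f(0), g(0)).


f(0) = 2
g(0) = -3
min = -3

-3


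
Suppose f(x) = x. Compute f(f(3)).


3


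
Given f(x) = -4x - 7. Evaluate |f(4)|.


f(4) = -23
|-23| = 23

23


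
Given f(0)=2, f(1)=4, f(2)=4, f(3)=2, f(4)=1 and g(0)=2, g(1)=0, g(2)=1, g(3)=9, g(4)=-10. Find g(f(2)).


f(2) = 4
g(4) = -10

-10


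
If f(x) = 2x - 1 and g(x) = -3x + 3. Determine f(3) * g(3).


f(3) = 5
g(3) = -6
Product = -30

-30


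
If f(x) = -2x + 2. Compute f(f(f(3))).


f(3) = -4
f(-4) = 10
f(10) = -18

-18


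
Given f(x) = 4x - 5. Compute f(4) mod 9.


f(4) = 11
11 mod 9 = 2

2


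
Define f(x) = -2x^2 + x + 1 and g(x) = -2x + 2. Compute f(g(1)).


g(1) = 0
f(0) = (-2)*(0)^2 + 1*(0) + 1 = 1

1


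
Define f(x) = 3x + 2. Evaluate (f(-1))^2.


f(-1) = -1
(-1)^2 = 1

1


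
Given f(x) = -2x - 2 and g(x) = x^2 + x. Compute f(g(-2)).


g(-2) = 2
f(2) = -6

-6


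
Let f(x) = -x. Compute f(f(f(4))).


f(4) = -4
f(-4) = 4
f(4) = -4

-4


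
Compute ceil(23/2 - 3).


23/2 = 11.5
11.5 - 3 = 8.5
ceil(8.5) = 9

9


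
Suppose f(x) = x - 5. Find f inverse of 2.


Solve x - 5 = 2
x = (2 + 5) / 1 = 7

7


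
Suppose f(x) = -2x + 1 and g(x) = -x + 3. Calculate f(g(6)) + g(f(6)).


f(g(6)) = 7
g(f(6)) = 14
Sum = 21

21


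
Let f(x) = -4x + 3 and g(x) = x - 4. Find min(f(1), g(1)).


f(1) = -1
g(1) = -3
min = -3

-3


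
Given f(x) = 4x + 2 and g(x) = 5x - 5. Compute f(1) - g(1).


f(1) = 6
g(1) = 0
Difference = 6

6


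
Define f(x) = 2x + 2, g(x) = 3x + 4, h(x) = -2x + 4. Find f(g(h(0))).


34


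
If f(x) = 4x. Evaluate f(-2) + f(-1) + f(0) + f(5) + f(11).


f(-2) = -8
f(-1) = -4
f(0) = 0
f(5) = 20
f(11) = 44
Sum = 52

52


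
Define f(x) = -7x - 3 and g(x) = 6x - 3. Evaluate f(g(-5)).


g(-5) = -33
f(-33) = 228

228


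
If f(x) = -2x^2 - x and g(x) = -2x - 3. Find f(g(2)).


g(2) = -7
f(-7) = (-2)*(-7)^2 - 1*(-7) = -91

-91


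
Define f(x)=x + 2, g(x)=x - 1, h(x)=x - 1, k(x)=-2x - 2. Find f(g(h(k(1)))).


k(1) = -4
h(-4) = -5
g(-5) = -6
f(-6) = -4

-4


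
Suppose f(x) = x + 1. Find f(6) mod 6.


f(6) = 7
7 mod 6 = 1

1


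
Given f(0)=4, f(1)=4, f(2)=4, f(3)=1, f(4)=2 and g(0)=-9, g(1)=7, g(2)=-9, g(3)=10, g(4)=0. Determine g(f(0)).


f(0) = 4
g(4) = 0

0


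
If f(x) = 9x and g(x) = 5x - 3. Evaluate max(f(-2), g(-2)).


f(-2) = -18
g(-2) = -13
max = -13

-13


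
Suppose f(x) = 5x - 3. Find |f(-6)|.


f(-6) = -33
|-33| = 33

33


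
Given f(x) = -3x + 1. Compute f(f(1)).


f(1) = -2
f(-2) = 7

7


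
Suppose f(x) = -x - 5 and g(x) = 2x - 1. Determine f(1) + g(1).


f(1) = -6
g(1) = 1
Sum = -5

-5


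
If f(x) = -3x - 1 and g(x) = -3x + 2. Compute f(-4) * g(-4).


f(-4) = 11
g(-4) = 14
Product = 154

154


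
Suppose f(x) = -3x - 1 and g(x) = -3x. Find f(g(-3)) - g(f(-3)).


f(g(-3)) = -28
g(f(-3)) = -24
Difference = -4

-4


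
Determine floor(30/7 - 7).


30/7 = 4.2857
4.2857 - 7 = -2.7143
floor(-2.7143) = -3

-3


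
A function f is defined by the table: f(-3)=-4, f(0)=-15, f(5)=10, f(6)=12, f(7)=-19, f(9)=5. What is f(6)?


Reading from the table at x = 6

12


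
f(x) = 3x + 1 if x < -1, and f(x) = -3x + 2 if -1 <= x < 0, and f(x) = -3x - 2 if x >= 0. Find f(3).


3 satisfies x >= 0
f(3) = -11

-11


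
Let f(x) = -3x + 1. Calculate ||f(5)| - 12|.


f(5) = -14
|-14| = 14
|14 - 12| = 2

2


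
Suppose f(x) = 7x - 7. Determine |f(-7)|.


f(-7) = -56
|-56| = 56

56


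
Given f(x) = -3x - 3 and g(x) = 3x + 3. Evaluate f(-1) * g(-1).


f(-1) = 0
g(-1) = 0
Product = 0

0


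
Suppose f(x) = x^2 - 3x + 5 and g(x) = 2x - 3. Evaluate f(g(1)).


g(1) = -1
f(-1) = 1*(-1)^2 - 3*(-1) + 5 = 9

9


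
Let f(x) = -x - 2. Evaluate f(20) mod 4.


f(20) = -22
-22 mod 4 = 2

2


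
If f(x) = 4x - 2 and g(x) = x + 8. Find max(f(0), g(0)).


f(0) = -2
g(0) = 8
max = 8

8


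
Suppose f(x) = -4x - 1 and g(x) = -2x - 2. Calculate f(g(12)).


g(12) = -26
f(-26) = 103

103


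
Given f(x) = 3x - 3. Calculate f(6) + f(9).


f(6) = 15
f(9) = 24
Sum = 39

39


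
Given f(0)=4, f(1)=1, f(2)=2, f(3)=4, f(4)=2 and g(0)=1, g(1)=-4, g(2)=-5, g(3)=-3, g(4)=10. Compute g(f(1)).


f(1) = 1
g(1) = -4

-4


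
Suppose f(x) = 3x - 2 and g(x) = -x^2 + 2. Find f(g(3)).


g(3) = -7
f(-7) = -23

-23


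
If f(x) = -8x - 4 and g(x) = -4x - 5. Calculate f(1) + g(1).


-21


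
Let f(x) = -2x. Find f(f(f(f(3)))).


48


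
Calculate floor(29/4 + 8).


29/4 = 7.25
7.25 + 8 = 15.25
floor(15.25) = 15

15


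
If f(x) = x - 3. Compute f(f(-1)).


-7


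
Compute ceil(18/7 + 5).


18/7 = 2.5714
2.5714 + 5 = 7.5714
ceil(7.5714) = 8

8


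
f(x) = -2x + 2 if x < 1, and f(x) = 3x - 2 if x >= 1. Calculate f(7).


19


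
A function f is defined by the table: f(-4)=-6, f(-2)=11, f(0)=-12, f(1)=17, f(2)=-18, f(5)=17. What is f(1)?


Reading from the table at x = 1

17


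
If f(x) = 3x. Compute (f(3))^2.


f(3) = 9
(9)^2 = 81

81


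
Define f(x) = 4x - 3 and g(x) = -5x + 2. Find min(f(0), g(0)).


f(0) = -3
g(0) = 2
min = -3

-3


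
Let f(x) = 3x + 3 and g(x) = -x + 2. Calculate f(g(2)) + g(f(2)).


f(g(2)) = 3
g(f(2)) = -7
Sum = -4

-4


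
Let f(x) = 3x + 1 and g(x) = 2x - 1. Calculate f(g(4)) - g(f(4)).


f(g(4)) = 22
g(f(4)) = 25
Difference = -3

-3


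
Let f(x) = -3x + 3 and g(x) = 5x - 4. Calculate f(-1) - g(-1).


f(-1) = 6
g(-1) = -9
Difference = 15

15


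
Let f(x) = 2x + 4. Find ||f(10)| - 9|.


15


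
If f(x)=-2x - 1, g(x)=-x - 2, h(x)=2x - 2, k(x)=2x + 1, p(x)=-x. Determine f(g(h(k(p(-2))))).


p(-2) = 2
k(2) = 5
h(5) = 8
g(8) = -10
f(-10) = 19

19


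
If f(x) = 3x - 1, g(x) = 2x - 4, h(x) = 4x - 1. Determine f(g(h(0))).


h(0) = -1
g(-1) = -6
f(-6) = -19

-19


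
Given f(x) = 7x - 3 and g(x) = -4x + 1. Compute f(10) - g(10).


f(10) = 67
g(10) = -39
Difference = 106

106


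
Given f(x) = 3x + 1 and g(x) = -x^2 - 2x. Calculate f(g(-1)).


g(-1) = 1
f(1) = 4

4


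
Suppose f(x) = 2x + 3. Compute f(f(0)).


f(0) = 3
f(3) = 9

9


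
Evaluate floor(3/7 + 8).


3/7 = 0.4286
0.4286 + 8 = 8.4286
floor(8.4286) = 8

8


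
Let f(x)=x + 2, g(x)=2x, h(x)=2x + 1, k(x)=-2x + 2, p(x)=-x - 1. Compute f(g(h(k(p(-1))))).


12


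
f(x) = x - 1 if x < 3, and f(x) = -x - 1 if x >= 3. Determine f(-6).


-7


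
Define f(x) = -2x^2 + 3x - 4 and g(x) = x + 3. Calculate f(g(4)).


g(4) = 7
f(7) = (-2)*(7)^2 + 3*(7) - 4 = -81

-81


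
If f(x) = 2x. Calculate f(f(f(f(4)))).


f(4) = 8
f(8) = 16
f(16) = 32
f(32) = 64

64


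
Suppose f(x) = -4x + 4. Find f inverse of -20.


Solve -4x + 4 = -20
x = (-20 - 4) / (-4) = 6

6


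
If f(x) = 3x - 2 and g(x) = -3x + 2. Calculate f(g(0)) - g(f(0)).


f(g(0)) = 4
g(f(0)) = 8
Difference = -4

-4


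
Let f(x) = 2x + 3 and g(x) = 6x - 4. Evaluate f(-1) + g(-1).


f(-1) = 1
g(-1) = -10
Sum = -9

-9


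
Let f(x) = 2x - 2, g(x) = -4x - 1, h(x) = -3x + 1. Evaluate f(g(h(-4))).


h(-4) = 13
g(13) = -53
f(-53) = -108

-108


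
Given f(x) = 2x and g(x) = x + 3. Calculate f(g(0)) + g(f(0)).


9


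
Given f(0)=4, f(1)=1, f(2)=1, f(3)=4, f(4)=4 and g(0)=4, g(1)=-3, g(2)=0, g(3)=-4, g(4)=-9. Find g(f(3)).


f(3) = 4
g(4) = -9

-9


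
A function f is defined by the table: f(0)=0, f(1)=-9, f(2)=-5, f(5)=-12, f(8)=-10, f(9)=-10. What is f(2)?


-5


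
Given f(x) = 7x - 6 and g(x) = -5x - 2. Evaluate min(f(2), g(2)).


f(2) = 8
g(2) = -12
min = -12

-12


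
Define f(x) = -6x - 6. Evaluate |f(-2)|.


f(-2) = 6
|6| = 6

6


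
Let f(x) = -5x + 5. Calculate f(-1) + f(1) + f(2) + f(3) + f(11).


-55


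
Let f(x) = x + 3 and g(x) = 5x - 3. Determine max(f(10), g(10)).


47


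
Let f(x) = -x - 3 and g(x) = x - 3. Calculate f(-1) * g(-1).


f(-1) = -2
g(-1) = -4
Product = 8

8


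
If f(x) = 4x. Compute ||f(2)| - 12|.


f(2) = 8
|8| = 8
|8 - 12| = 4

4


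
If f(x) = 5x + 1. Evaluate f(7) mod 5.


f(7) = 36
36 mod 5 = 1

1


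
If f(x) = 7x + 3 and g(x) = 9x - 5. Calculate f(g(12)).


g(12) = 103
f(103) = 724

724


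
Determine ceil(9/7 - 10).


9/7 = 1.2857
1.2857 - 10 = -8.7143
ceil(-8.7143) = -8

-8


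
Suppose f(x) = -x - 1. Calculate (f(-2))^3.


f(-2) = 1
(1)^3 = 1

1


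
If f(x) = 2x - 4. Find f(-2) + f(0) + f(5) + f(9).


8


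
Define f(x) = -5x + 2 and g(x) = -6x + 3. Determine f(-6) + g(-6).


f(-6) = 32
g(-6) = 39
Sum = 71

71


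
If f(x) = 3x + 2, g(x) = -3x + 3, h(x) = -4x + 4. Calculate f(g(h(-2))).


h(-2) = 12
g(12) = -33
f(-33) = -97

-97


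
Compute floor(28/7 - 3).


28/7 = 4
4 - 3 = 1
floor(1) = 1

1


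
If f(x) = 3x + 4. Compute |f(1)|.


7


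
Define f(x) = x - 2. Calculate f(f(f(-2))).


f(-2) = -4
f(-4) = -6
f(-6) = -8

-8


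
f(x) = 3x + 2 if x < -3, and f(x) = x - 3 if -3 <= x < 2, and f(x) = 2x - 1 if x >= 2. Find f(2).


2 satisfies x >= 2
f(2) = 3

3


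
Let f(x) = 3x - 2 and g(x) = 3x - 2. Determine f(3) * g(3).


f(3) = 7
g(3) = 7
Product = 49

49


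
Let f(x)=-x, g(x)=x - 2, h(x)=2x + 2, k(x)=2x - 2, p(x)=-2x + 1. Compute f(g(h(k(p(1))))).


p(1) = -1
k(-1) = -4
h(-4) = -6
g(-6) = -8
f(-8) = 8

8


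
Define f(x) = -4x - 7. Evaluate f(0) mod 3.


f(0) = -7
-7 mod 3 = 2

2


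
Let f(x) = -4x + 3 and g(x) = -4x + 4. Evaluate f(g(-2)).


g(-2) = 12
f(12) = -45

-45


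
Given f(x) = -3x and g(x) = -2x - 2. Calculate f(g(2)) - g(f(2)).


f(g(2)) = 18
g(f(2)) = 10
Difference = 8

8


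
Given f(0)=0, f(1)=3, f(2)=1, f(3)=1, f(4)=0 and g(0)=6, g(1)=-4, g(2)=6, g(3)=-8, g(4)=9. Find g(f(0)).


f(0) = 0
g(0) = 6

6


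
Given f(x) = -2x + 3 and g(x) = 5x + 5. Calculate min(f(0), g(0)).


f(0) = 3
g(0) = 5
min = 3

3


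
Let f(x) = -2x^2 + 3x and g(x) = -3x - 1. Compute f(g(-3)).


g(-3) = 8
f(8) = (-2)*(8)^2 + 3*(8) = -104

-104


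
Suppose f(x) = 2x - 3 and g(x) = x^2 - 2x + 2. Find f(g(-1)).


g(-1) = 5
f(5) = 7

7


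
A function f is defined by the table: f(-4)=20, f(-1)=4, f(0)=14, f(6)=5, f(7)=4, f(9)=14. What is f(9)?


Reading from the table at x = 9

14


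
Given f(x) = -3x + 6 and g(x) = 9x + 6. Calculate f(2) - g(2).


f(2) = 0
g(2) = 24
Difference = -24

-24


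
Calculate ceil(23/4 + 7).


23/4 = 5.75
5.75 + 7 = 12.75
ceil(12.75) = 13

13


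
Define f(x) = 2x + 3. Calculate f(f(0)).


f(0) = 3
f(3) = 9

9


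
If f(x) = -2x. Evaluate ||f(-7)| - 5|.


f(-7) = 14
|14| = 14
|14 - 5| = 9

9


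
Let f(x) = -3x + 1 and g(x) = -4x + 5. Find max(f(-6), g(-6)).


f(-6) = 19
g(-6) = 29
max = 29

29


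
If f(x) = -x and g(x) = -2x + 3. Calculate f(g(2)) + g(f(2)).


f(g(2)) = 1
g(f(2)) = 7
Sum = 8

8


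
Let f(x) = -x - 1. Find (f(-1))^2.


0


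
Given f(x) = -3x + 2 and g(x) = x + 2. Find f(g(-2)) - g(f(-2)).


-8


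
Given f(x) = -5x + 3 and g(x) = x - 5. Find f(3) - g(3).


f(3) = -12
g(3) = -2
Difference = -10

-10


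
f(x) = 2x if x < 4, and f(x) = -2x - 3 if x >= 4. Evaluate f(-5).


-5 satisfies x < 4
f(-5) = -10

-10


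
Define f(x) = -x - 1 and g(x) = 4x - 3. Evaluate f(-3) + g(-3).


f(-3) = 2
g(-3) = -15
Sum = -13

-13


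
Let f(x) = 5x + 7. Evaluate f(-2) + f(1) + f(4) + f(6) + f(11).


f(-2) = -3
f(1) = 12
f(4) = 27
f(6) = 37
f(11) = 62
Sum = 135

135


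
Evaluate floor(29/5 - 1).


29/5 = 5.8
5.8 - 1 = 4.8
floor(4.8) = 4

4


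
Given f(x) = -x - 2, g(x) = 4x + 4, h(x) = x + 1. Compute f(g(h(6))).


h(6) = 7
g(7) = 32
f(32) = -34

-34


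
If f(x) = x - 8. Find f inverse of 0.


Solve x - 8 = 0
x = (0 + 8) / 1 = 8

8


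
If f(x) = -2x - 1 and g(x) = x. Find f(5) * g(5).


f(5) = -11
g(5) = 5
Product = -55

-55


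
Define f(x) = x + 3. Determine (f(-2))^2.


f(-2) = 1
(1)^2 = 1

1


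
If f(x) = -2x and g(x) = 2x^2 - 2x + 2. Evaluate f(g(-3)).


-52


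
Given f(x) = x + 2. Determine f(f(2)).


f(2) = 4
f(4) = 6

6


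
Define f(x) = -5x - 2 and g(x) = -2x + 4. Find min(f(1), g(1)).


f(1) = -7
g(1) = 2
min = -7

-7


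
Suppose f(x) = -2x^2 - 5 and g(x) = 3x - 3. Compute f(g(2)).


g(2) = 3
f(3) = (-2)*(3)^2 - 5 = -23

-23


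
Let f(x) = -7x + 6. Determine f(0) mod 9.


f(0) = 6
6 mod 9 = 6

6


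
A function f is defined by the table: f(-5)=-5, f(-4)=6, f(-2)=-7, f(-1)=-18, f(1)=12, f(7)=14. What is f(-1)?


-18


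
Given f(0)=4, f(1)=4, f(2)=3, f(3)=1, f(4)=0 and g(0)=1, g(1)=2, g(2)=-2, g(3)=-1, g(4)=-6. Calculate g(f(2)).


f(2) = 3
g(3) = -1

-1


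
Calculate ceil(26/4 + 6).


26/4 = 6.5
6.5 + 6 = 12.5
ceil(12.5) = 13

13


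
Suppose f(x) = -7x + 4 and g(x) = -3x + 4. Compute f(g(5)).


g(5) = -11
f(-11) = 81

81


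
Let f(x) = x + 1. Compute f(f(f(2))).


f(2) = 3
f(3) = 4
f(4) = 5

5


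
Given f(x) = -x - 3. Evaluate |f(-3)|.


f(-3) = 0
|0| = 0

0


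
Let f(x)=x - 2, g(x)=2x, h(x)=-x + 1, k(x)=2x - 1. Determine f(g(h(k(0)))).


2


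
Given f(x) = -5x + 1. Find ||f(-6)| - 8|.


f(-6) = 31
|31| = 31
|31 - 8| = 23

23


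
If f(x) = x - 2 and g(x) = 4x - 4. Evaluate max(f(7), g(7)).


f(7) = 5
g(7) = 24
max = 24

24


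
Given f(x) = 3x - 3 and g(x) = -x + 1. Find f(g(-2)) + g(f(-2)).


f(g(-2)) = 6
g(f(-2)) = 10
Sum = 16

16


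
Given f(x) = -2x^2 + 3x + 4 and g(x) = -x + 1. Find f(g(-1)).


g(-1) = 2
f(2) = (-2)*(2)^2 + 3*(2) + 4 = 2

2


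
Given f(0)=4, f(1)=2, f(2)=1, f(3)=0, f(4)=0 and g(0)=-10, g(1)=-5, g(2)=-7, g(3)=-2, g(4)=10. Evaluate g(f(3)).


f(3) = 0
g(0) = -10

-10


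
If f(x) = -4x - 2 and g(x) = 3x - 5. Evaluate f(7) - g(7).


f(7) = -30
g(7) = 16
Difference = -46

-46


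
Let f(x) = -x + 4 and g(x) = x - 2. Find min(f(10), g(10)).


f(10) = -6
g(10) = 8
min = -6

-6


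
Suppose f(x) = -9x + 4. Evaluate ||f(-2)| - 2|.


f(-2) = 22
|22| = 22
|22 - 2| = 20

20


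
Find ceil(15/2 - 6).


2


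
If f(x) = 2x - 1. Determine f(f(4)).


13


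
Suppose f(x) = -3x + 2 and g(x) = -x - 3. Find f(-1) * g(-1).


f(-1) = 5
g(-1) = -2
Product = -10

-10


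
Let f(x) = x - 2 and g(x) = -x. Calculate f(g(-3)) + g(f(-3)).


6


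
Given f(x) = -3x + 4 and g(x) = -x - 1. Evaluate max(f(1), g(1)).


1


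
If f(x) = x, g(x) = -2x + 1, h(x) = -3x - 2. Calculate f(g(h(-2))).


h(-2) = 4
g(4) = -7
f(-7) = -7

-7


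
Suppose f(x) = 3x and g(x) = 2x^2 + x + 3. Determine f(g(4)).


g(4) = 39
f(39) = 117

117


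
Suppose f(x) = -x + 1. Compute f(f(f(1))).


0


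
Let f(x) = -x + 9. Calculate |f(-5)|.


f(-5) = 14
|14| = 14

14


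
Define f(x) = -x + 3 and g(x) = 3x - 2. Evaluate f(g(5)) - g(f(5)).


f(g(5)) = -10
g(f(5)) = -8
Difference = -2

-2


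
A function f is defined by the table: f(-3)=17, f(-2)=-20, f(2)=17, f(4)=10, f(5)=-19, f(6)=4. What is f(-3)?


17


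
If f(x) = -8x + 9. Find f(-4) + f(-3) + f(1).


f(-4) = 41
f(-3) = 33
f(1) = 1
Sum = 75

75


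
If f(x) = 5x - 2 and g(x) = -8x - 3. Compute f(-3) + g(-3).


f(-3) = -17
g(-3) = 21
Sum = 4

4


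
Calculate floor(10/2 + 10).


10/2 = 5
5 + 10 = 15
floor(15) = 15

15


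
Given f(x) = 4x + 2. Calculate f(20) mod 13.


f(20) = 82
82 mod 13 = 4

4


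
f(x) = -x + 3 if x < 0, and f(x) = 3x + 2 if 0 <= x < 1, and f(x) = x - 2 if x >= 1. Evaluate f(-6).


-6 satisfies x < 0
f(-6) = 9

9


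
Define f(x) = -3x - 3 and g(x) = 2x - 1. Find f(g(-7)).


g(-7) = -15
f(-15) = 42

42


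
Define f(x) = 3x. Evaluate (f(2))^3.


f(2) = 6
(6)^3 = 216

216


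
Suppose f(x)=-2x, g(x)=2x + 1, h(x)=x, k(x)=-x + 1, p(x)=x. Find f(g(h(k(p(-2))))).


p(-2) = -2
k(-2) = 3
h(3) = 3
g(3) = 7
f(7) = -14

-14


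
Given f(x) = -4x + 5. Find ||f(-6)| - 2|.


f(-6) = 29
|29| = 29
|29 - 2| = 27

27


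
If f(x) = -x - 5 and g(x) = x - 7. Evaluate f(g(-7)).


g(-7) = -14
f(-14) = 9

9


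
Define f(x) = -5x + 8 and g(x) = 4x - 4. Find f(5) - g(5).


f(5) = -17
g(5) = 16
Difference = -33

-33


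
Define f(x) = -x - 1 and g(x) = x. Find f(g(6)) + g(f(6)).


f(g(6)) = -7
g(f(6)) = -7
Sum = -14

-14


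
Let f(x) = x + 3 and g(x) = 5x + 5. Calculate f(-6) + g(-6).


f(-6) = -3
g(-6) = -25
Sum = -28

-28


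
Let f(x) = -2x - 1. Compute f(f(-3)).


f(-3) = 5
f(5) = -11

-11


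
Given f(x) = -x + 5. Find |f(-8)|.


f(-8) = 13
|13| = 13

13


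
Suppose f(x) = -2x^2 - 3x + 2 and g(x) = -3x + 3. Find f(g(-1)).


g(-1) = 6
f(6) = (-2)*(6)^2 - 3*(6) + 2 = -88

-88


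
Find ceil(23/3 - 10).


23/3 = 7.6667
7.6667 - 10 = -2.3333
ceil(-2.3333) = -2

-2


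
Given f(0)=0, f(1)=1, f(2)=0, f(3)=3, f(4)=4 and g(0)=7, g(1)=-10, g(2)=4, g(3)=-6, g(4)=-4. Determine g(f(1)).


-10


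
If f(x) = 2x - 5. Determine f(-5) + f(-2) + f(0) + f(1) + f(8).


-21


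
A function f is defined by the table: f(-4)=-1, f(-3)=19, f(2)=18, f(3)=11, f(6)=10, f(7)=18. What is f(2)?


Reading from the table at x = 2

18


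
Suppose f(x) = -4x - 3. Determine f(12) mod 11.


f(12) = -51
-51 mod 11 = 4

4


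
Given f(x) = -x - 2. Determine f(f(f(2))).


f(2) = -4
f(-4) = 2
f(2) = -4

-4


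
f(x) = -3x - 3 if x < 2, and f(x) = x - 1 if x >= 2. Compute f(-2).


-2 satisfies x < 2
f(-2) = 3

3


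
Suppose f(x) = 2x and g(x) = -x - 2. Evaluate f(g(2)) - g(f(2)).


f(g(2)) = -8
g(f(2)) = -6
Difference = -2

-2


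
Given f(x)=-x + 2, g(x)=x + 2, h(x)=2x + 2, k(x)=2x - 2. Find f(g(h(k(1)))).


k(1) = 0
h(0) = 2
g(2) = 4
f(4) = -2

-2


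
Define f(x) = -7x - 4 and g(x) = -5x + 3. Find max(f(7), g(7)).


f(7) = -53
g(7) = -32
max = -32

-32


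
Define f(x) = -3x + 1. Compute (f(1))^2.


f(1) = -2
(-2)^2 = 4

4


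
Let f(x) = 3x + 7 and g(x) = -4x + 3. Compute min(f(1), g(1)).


f(1) = 10
g(1) = -1
min = -1

-1


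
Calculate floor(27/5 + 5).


27/5 = 5.4
5.4 + 5 = 10.4
floor(10.4) = 10

10


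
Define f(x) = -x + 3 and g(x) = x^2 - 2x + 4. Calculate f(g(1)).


0


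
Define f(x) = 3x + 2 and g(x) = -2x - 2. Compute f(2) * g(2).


-48


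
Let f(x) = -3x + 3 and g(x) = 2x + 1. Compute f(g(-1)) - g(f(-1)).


-7


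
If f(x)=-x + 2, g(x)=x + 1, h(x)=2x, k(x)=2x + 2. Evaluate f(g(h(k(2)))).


k(2) = 6
h(6) = 12
g(12) = 13
f(13) = -11

-11


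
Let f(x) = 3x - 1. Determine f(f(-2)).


f(-2) = -7
f(-7) = -22

-22


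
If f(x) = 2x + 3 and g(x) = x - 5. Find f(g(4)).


g(4) = -1
f(-1) = 1

1


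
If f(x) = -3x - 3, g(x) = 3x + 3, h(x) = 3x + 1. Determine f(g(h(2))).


h(2) = 7
g(7) = 24
f(24) = -75

-75


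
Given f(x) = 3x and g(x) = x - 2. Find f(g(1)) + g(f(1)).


f(g(1)) = -3
g(f(1)) = 1
Sum = -2

-2


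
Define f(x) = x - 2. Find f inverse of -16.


Solve x - 2 = -16
x = (-16 + 2) / 1 = -14

-14


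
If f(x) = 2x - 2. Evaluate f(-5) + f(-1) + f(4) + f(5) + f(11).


f(-5) = -12
f(-1) = -4
f(4) = 6
f(5) = 8
f(11) = 20
Sum = 18

18


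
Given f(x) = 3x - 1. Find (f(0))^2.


1


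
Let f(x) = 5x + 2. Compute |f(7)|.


37


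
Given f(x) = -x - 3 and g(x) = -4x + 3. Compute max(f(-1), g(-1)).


7


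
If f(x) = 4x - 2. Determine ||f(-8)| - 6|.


f(-8) = -34
|-34| = 34
|34 - 6| = 28

28


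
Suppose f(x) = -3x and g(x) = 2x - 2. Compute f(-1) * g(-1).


f(-1) = 3
g(-1) = -4
Product = -12

-12


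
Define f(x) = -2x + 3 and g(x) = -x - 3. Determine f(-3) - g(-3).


f(-3) = 9
g(-3) = 0
Difference = 9

9


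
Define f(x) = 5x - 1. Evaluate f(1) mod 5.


4


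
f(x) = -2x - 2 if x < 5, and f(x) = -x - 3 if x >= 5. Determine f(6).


6 satisfies x >= 5
f(6) = -9

-9


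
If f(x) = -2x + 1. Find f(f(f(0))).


3


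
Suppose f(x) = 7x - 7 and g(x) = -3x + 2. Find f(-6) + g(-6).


f(-6) = -49
g(-6) = 20
Sum = -29

-29


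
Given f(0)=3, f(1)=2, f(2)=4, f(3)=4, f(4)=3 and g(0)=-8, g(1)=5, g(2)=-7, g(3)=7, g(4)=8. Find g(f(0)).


f(0) = 3
g(3) = 7

7


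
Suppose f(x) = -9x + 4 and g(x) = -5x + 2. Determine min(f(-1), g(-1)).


f(-1) = 13
g(-1) = 7
min = 7

7


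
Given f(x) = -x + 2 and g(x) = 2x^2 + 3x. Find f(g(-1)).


3


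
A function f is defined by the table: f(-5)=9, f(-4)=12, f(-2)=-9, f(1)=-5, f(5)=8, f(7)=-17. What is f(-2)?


-9


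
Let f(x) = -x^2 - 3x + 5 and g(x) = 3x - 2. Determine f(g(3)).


g(3) = 7
f(7) = (-1)*(7)^2 - 3*(7) + 5 = -65

-65


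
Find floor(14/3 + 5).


14/3 = 4.6667
4.6667 + 5 = 9.6667
floor(9.6667) = 9

9


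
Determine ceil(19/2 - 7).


19/2 = 9.5
9.5 - 7 = 2.5
ceil(2.5) = 3

3


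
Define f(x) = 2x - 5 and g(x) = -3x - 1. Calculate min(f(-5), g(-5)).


f(-5) = -15
g(-5) = 14
min = -15

-15


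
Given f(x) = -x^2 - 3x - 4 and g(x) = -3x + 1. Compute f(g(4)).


-92


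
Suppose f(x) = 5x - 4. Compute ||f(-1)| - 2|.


f(-1) = -9
|-9| = 9
|9 - 2| = 7

7


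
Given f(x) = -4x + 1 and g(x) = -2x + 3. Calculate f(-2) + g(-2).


f(-2) = 9
g(-2) = 7
Sum = 16

16


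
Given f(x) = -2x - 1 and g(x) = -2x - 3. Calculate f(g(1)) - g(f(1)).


f(g(1)) = 9
g(f(1)) = 3
Difference = 6

6


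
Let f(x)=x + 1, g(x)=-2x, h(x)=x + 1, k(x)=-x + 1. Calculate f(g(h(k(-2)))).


k(-2) = 3
h(3) = 4
g(4) = -8
f(-8) = -7

-7


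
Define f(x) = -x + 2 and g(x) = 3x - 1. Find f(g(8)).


g(8) = 23
f(23) = -21

-21


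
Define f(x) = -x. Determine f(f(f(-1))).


f(-1) = 1
f(1) = -1
f(-1) = 1

1


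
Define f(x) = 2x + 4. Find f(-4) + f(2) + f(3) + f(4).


f(-4) = -4
f(2) = 8
f(3) = 10
f(4) = 12
Sum = 26

26
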